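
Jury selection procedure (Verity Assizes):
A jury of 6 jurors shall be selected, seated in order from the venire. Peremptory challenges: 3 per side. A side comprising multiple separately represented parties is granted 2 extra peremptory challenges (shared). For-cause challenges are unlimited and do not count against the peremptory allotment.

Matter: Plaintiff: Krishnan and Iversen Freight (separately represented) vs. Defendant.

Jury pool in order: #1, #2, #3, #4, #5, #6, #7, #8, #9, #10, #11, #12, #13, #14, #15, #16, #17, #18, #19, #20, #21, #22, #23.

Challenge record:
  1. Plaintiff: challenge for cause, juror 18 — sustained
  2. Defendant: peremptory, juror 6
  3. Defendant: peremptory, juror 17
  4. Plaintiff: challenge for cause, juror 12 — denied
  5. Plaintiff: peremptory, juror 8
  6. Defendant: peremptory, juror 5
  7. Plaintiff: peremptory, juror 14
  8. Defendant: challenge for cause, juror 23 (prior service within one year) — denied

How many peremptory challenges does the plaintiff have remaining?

3

Plaintiff allotment: 3 base + 2 multi-party = 5.
Plaintiff peremptories used: #8, #14 — 2 (for-cause on #18, #12 don't count).
Remaining: 5 − 2 = 3.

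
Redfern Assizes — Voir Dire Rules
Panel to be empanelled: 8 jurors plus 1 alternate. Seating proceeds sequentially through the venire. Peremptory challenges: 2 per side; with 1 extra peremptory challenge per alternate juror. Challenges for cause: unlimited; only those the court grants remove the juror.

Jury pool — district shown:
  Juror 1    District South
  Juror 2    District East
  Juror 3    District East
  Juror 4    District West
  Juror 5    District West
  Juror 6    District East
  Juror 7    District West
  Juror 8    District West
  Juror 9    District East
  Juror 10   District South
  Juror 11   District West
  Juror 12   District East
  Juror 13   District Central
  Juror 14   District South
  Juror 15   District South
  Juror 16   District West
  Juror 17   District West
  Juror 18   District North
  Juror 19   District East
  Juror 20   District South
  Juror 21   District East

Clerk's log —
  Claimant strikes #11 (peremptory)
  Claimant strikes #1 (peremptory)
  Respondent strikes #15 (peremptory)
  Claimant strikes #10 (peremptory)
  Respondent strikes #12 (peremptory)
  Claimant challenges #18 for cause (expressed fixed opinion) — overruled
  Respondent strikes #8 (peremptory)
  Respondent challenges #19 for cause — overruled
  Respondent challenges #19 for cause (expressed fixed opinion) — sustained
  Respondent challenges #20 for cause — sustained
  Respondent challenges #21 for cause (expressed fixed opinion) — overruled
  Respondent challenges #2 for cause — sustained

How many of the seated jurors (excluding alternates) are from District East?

Removed: #1, #2, #8, #10, #11, #12, #15, #19, #20.
Seated jurors 1–8: #3, #4, #5, #6, #7, #9, #13, #14 (alternates #16 not counted).
Of those, in District East: #3, #6, #9 → 3.

3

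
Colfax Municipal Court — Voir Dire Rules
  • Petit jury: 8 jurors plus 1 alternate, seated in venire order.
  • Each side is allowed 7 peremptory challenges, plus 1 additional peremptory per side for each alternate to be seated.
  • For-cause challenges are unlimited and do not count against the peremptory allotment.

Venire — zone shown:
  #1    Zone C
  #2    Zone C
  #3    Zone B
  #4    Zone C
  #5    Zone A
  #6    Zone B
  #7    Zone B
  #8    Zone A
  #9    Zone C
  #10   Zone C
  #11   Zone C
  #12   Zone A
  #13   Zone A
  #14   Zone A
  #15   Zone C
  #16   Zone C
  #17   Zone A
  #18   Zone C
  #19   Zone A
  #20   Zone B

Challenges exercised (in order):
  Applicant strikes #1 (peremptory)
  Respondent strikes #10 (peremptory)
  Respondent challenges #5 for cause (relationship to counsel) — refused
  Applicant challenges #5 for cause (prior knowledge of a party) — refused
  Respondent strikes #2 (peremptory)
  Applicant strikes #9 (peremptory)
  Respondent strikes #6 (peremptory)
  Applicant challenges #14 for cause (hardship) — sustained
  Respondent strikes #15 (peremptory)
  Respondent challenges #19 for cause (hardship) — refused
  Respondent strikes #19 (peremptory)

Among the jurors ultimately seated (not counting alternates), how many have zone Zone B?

2

Removed: #1, #2, #6, #9, #10, #14, #15, #19.
Seated jurors 1–8: #3, #4, #5, #7, #8, #11, #12, #13 (alternates #16 not counted).
Of those, in Zone B: #3, #7 → 2.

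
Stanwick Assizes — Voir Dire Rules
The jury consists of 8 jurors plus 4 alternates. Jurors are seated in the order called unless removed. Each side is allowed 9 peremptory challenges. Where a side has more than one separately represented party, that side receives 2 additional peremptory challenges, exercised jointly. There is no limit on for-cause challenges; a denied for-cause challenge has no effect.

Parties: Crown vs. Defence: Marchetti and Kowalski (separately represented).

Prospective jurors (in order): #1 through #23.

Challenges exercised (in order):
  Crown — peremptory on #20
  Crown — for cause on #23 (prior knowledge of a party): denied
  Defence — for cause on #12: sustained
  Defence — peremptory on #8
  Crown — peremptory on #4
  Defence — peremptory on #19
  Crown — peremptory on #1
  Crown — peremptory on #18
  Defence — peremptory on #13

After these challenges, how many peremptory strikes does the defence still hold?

8

Defence allotment: 9 base + 2 multi-party = 11.
Defence peremptories used: #8, #19, #13 — 3 (the for-cause on #12 doesn't count).
Remaining: 11 − 3 = 8.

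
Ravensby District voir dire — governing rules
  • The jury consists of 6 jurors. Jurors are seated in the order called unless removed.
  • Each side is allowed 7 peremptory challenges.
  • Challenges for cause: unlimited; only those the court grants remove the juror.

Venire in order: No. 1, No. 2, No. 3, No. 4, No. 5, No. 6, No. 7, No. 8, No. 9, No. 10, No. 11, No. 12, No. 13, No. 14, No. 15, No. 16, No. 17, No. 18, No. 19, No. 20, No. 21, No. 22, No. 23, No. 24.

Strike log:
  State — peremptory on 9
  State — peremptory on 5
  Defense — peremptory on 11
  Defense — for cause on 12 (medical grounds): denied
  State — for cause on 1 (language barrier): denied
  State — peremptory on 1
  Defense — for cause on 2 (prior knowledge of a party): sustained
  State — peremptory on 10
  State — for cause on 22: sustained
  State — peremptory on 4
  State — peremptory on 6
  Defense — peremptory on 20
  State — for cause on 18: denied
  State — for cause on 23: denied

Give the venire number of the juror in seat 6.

Removed: #1, #2, #4, #5, #6, #9, #10, #11, #20, #22. (#12, #18, #23 stay — for-cause denied.)
Seating in order: seats 1–6 → #3, #7, #8, #12, #13, #14.
So seat 6 is #14.

14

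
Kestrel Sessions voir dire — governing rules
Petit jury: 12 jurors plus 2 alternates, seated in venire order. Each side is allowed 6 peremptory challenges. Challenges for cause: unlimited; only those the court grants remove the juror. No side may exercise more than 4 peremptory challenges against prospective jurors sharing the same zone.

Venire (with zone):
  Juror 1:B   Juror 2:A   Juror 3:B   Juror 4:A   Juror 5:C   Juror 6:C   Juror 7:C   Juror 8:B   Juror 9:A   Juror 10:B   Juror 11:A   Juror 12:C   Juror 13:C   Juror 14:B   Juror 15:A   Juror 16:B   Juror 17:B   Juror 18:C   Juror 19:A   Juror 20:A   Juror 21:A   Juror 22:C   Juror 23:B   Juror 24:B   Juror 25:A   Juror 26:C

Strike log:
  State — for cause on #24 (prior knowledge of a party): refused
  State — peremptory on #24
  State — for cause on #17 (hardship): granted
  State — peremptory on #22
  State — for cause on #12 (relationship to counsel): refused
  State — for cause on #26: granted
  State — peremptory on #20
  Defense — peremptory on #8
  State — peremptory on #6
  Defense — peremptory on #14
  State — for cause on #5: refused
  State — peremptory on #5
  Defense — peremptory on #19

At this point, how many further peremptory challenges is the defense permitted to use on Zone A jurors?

Defense peremptories so far: #8, #14, #19 — 3 of 6 used, 3 left overall.
Against Zone A: #19 — 1 used; per-zone cap 4 leaves 3.
Binding limit: min(3, 3) = 3.

3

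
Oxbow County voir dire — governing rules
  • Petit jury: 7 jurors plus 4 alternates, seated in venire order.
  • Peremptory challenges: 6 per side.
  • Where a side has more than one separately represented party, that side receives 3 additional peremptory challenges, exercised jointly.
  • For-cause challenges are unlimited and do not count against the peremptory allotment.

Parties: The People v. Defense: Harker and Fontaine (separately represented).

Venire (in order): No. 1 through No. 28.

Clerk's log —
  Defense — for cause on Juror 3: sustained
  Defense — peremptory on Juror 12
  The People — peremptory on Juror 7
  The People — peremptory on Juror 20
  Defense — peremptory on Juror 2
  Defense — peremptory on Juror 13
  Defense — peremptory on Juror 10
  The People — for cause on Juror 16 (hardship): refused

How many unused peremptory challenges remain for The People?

The People allotment: 6.
The People peremptories used: #7, #20 — 2 (the for-cause on #16 doesn't count).
Remaining: 6 − 2 = 4.

4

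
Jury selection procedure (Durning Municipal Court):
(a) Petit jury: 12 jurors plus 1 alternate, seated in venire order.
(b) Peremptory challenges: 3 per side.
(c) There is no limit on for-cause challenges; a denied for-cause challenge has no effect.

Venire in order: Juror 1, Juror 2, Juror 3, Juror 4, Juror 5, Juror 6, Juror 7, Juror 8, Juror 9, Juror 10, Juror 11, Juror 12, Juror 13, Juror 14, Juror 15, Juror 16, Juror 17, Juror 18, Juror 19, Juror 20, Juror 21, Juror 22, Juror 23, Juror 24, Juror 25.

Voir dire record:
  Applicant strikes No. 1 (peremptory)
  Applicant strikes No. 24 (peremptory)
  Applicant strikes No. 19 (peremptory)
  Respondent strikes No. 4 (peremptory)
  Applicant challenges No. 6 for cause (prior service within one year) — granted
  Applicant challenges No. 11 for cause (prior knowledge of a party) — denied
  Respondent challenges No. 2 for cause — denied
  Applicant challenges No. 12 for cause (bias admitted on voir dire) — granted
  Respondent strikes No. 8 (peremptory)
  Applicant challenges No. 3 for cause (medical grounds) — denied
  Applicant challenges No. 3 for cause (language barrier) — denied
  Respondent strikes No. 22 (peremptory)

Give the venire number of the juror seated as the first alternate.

Removed: #1, #4, #6, #8, #12, #19, #22, #24. (#2, #3, #11 stay — for-cause denied.)
Filling seats in venire order through position 13: #2, #3, #5, #7, #9, #10, #11, #13, #14, #15, #16, #17, #18.
So alternate 1 is #18.

18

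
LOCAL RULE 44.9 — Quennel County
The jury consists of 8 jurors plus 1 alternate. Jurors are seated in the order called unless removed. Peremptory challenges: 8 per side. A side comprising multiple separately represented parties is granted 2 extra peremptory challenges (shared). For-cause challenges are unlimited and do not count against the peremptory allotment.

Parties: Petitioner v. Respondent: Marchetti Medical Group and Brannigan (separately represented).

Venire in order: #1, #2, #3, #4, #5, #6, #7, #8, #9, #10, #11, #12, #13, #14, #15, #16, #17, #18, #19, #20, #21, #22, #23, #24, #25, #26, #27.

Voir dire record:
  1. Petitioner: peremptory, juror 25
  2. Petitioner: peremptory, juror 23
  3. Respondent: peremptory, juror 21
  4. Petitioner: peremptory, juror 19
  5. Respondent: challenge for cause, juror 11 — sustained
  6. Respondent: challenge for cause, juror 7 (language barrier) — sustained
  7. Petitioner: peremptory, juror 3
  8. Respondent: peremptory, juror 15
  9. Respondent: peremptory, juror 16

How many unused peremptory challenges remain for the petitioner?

4

Petitioner allotment: 8.
Petitioner peremptories used: #25, #23, #19, #3 — 4.
Remaining: 8 − 4 = 4.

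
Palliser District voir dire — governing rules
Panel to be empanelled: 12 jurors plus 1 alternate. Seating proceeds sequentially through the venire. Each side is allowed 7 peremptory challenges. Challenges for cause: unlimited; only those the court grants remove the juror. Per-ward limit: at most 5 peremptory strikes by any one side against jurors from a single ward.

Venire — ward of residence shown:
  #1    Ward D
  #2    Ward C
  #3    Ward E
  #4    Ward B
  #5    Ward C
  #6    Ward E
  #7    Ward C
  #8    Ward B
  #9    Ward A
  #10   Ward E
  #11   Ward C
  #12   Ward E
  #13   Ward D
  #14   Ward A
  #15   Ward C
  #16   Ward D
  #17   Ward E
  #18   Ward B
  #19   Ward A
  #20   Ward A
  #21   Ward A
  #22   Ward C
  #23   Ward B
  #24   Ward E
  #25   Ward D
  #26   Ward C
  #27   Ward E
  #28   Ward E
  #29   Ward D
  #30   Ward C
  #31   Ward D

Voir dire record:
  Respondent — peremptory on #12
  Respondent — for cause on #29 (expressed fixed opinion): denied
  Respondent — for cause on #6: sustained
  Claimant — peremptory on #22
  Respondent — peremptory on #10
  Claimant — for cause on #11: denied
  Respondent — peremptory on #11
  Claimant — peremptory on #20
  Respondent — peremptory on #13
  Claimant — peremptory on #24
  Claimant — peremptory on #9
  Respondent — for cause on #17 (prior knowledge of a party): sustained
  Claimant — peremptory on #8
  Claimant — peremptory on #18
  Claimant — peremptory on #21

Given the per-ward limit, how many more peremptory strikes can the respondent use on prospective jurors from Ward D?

Respondent peremptories so far: #12, #10, #11, #13 — 4 of 7 used, 3 left overall.
Against Ward D: #13 — 1 used; per-ward cap 5 leaves 4.
Binding limit: min(3, 4) = 3.

3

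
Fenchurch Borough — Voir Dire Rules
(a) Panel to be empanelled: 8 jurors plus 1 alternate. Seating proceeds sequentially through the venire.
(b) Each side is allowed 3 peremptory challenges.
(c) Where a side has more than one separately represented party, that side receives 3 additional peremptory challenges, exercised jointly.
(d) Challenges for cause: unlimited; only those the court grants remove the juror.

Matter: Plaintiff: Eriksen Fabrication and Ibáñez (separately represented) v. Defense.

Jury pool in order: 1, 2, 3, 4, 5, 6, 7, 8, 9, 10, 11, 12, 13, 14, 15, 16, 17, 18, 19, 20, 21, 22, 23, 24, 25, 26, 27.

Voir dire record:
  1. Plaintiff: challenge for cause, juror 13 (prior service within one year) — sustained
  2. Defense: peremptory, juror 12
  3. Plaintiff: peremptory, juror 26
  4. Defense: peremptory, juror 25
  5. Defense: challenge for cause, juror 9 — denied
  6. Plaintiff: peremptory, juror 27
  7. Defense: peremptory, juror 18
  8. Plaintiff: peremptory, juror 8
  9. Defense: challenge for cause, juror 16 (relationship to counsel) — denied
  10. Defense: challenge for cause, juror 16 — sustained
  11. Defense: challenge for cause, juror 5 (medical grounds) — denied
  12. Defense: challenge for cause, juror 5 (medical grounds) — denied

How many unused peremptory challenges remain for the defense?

0

Defense allotment: 3.
Defense peremptories used: #12, #25, #18 — 3 (for-cause on #9, #16, #16, #5, #5 don't count).
Remaining: 3 − 3 = 0.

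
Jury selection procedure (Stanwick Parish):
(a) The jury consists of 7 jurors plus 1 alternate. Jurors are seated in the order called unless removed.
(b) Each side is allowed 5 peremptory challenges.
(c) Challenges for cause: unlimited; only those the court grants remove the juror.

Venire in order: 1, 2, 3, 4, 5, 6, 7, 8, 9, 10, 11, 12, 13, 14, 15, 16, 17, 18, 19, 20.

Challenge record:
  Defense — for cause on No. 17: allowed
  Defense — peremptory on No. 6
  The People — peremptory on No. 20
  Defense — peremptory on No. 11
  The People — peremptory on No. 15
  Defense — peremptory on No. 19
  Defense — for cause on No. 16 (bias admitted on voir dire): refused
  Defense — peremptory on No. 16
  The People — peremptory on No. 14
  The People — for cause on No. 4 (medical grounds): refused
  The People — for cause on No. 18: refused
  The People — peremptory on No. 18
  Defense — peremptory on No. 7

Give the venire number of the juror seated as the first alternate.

10

Removed: #6, #7, #11, #14, #15, #16, #17, #18, #19, #20. (#4 stays — for-cause denied.)
Seating in order: seats 1–7 → #1, #2, #3, #4, #5, #8, #9; alternates → #10.
So alternate 1 is #10.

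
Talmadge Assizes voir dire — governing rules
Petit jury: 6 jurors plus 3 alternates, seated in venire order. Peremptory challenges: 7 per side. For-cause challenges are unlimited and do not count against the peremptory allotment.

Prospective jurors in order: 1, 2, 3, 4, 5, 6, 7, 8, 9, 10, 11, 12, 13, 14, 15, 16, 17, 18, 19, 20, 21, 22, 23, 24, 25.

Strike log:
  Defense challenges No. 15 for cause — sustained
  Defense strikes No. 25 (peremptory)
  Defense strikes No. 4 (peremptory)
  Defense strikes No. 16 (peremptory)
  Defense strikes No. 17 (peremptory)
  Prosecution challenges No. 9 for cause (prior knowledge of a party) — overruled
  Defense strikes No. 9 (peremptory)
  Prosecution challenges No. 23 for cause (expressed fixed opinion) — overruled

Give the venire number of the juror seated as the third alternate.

11

Removed: #4, #9, #15, #16, #17, #25. (#23 stays — for-cause denied.)
Seating in order: seats 1–6 → #1, #2, #3, #5, #6, #7; alternates → #8, #10, #11.
So alternate 3 is #11.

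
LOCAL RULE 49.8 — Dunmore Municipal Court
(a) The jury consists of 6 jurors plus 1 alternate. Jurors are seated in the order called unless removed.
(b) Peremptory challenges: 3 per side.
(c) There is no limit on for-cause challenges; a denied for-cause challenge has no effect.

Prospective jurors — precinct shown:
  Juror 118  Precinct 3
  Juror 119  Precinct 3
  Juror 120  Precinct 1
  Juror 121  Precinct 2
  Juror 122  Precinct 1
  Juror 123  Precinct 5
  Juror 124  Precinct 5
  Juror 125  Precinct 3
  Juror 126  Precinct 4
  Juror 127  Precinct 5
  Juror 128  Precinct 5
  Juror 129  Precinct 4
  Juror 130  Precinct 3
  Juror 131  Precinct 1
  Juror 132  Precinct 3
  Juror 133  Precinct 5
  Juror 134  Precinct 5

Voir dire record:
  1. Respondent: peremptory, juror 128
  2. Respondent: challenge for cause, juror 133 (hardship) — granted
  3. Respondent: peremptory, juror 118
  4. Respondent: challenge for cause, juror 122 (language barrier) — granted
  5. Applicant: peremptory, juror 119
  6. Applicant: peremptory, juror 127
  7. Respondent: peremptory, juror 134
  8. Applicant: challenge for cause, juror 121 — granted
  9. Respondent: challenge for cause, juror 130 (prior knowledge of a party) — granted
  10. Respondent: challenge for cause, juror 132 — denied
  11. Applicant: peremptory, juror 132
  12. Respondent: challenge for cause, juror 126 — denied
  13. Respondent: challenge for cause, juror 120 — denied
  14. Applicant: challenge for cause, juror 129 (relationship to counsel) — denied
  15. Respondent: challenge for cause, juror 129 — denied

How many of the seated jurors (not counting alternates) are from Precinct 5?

Removed: #118, #119, #121, #122, #127, #128, #130, #132, #133, #134.
Seated jurors 1–6: #120, #123, #124, #125, #126, #129 (alternates #131 not counted).
Of those, in Precinct 5: #123, #124 → 2.

2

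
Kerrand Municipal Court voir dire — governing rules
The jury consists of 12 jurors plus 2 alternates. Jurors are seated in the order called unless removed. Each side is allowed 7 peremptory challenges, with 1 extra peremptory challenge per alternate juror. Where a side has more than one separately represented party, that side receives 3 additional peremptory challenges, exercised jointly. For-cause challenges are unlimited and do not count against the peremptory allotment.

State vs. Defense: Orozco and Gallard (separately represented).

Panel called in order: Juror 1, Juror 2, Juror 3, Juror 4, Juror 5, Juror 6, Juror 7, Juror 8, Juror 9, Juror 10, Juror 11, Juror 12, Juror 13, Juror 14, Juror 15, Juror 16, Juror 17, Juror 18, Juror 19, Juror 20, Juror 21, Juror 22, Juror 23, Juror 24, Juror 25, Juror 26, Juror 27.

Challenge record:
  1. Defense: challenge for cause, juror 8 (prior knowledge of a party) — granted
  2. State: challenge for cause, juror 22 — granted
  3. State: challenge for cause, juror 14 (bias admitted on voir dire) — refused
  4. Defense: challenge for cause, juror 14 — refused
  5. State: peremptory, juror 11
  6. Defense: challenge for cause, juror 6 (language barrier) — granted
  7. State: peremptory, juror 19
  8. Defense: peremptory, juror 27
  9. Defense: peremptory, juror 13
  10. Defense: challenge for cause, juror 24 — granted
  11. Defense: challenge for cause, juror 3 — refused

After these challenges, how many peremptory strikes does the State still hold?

7

State allotment: 7 base + 1 × 2 alternates = 9.
State peremptories used: #11, #19 — 2 (for-cause on #22, #14 don't count).
Remaining: 9 − 2 = 7.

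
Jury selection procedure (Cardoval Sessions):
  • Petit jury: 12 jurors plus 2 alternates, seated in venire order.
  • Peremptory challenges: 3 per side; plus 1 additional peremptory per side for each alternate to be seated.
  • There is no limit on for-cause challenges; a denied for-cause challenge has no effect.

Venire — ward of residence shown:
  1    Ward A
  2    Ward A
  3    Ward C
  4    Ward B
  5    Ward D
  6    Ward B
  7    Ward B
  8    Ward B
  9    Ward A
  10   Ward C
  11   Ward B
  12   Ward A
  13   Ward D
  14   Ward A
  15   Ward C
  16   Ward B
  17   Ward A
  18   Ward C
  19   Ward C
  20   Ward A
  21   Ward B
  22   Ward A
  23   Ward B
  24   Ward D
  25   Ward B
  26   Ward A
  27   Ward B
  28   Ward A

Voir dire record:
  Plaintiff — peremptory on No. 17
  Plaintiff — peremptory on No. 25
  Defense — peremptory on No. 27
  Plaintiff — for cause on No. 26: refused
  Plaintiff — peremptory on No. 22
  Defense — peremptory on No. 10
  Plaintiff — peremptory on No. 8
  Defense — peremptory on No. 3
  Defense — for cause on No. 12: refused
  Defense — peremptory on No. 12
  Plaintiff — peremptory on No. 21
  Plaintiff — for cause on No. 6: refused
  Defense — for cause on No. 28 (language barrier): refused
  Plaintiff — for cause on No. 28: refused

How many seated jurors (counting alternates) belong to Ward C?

3

Removed: #3, #8, #10, #12, #17, #21, #22, #25, #27.
Seated (14 incl. alternates): #1, #2, #4, #5, #6, #7, #9, #11, #13, #14, #15, #16, #18, #19.
Of those, in Ward C: #15, #18, #19 → 3.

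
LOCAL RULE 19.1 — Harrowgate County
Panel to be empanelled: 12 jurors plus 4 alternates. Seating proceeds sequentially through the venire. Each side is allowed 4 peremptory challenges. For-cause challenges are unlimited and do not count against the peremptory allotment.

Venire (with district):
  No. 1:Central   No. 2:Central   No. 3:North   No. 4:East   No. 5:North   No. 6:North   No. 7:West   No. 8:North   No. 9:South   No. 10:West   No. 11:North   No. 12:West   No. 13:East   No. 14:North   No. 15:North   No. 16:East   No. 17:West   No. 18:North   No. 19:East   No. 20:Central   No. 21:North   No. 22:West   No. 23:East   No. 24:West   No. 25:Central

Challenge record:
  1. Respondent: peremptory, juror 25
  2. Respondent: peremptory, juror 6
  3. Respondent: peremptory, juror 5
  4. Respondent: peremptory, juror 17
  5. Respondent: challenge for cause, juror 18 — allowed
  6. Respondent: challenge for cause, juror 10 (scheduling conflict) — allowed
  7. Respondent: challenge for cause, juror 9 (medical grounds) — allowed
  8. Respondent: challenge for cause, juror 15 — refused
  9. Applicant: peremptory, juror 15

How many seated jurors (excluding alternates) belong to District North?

4

Removed: #5, #6, #9, #10, #15, #17, #18, #25.
Seated jurors 1–12: #1, #2, #3, #4, #7, #8, #11, #12, #13, #14, #16, #19 (alternates #20, #21, #22, #23 not counted).
Of those, in District North: #3, #8, #11, #14 → 4.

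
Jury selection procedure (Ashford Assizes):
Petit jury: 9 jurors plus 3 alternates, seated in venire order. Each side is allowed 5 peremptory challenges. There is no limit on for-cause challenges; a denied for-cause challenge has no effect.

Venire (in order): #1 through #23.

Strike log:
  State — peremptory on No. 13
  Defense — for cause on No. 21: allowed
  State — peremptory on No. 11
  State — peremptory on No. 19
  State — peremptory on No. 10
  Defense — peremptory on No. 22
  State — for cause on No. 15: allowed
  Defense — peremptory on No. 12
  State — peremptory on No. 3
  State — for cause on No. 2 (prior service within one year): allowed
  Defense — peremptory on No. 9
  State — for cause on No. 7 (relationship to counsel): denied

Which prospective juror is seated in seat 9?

Removed: #2, #3, #9, #10, #11, #12, #13, #15, #19, #21, #22. (#7 stays — for-cause denied.)
Seating in order: seats 1–9 → #1, #4, #5, #6, #7, #8, #14, #16, #17; alternates → #18, #20, #23.
So seat 9 is #17.

17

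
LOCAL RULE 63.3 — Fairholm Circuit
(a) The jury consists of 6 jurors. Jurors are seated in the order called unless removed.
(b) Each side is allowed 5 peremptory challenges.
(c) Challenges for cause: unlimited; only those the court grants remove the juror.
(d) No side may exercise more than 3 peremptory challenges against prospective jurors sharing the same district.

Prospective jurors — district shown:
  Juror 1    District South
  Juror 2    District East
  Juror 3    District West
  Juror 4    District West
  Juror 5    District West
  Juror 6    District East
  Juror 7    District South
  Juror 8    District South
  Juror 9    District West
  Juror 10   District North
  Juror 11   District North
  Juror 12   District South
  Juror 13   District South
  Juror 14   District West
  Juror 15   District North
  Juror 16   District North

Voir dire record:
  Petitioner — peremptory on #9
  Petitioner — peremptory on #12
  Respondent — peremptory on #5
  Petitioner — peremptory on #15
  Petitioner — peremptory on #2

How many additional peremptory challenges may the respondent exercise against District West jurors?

2

Respondent peremptories so far: #5 — 1 of 5 used, 4 left overall.
Against District West: #5 — 1 used; per-district cap 3 leaves 2.
Binding limit: min(4, 2) = 2.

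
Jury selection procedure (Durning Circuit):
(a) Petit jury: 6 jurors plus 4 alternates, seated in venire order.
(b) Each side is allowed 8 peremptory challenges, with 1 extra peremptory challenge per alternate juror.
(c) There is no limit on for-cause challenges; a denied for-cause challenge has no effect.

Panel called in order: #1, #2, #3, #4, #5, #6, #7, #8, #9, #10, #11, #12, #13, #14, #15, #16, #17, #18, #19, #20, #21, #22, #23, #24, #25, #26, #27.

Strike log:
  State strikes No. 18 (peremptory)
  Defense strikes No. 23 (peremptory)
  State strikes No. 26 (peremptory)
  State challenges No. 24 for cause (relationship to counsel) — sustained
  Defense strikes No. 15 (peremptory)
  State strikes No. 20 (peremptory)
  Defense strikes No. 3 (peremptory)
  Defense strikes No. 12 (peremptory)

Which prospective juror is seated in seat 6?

7

Removed: #3, #12, #15, #18, #20, #23, #24, #26.
Filling seats in venire order through position 6: #1, #2, #4, #5, #6, #7.
So seat 6 is #7.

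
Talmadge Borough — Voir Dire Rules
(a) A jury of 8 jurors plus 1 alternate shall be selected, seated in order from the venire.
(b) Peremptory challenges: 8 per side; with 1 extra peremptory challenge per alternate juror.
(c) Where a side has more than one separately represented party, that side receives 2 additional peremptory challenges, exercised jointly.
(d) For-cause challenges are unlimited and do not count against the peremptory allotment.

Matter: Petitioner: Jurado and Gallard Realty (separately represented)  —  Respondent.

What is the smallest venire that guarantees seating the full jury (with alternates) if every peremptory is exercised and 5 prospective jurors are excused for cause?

Seats to fill: 8 + 1 alternates = 9.
Peremptories — Petitioner: 8 + 1×1 + 2 = 11; Respondent: 8 + 1×1 = 9; total 20.
For-cause removals: 5.
Minimum venire: 9 + 20 + 5 = 34.

34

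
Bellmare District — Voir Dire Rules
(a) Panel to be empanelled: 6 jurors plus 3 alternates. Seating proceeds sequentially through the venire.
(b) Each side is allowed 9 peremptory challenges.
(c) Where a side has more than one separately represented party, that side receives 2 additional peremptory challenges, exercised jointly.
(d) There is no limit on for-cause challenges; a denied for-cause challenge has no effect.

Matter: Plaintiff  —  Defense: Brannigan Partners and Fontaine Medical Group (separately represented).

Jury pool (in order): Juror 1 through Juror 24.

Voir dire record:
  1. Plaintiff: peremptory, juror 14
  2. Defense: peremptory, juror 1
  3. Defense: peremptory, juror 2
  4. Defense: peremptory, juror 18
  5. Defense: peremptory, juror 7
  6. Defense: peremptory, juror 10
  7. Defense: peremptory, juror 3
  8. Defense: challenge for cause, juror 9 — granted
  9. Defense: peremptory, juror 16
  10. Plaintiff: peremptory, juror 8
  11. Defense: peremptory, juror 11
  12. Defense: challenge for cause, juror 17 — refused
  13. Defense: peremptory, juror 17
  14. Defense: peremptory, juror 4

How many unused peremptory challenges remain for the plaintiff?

Plaintiff allotment: 9.
Plaintiff peremptories used: #14, #8 — 2.
Remaining: 9 − 2 = 7.

7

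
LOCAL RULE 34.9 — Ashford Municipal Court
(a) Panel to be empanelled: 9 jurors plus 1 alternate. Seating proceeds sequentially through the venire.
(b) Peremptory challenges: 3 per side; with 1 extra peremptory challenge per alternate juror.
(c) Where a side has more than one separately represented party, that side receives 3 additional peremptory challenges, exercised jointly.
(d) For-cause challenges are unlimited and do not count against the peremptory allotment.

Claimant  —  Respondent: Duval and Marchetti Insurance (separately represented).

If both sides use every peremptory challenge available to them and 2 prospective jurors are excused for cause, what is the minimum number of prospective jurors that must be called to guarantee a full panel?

23

Seats to fill: 9 + 1 alternates = 10.
Peremptories — Claimant: 3 + 1×1 = 4; Respondent: 3 + 1×1 + 3 = 7; total 11.
For-cause removals: 2.
Minimum venire: 10 + 11 + 2 = 23.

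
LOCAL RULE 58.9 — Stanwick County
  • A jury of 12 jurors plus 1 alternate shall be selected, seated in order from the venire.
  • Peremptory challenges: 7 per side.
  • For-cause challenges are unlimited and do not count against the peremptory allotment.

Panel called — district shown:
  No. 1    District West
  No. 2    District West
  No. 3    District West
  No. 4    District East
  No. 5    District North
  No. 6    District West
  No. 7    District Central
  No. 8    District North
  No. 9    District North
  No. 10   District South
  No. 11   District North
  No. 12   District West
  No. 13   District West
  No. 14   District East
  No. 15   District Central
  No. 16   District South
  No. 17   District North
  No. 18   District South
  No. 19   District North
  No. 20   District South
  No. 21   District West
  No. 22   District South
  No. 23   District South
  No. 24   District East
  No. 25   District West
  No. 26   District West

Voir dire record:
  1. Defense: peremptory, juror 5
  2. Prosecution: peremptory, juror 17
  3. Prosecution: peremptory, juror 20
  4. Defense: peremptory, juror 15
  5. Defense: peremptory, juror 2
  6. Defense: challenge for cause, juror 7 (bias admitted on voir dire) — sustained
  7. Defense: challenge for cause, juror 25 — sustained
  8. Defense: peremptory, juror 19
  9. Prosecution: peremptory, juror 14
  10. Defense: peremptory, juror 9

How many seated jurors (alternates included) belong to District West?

Removed: #2, #5, #7, #9, #14, #15, #17, #19, #20, #25.
Seated (13 incl. alternates): #1, #3, #4, #6, #8, #10, #11, #12, #13, #16, #18, #21, #22.
Of those, in District West: #1, #3, #6, #12, #13, #21 → 6.

6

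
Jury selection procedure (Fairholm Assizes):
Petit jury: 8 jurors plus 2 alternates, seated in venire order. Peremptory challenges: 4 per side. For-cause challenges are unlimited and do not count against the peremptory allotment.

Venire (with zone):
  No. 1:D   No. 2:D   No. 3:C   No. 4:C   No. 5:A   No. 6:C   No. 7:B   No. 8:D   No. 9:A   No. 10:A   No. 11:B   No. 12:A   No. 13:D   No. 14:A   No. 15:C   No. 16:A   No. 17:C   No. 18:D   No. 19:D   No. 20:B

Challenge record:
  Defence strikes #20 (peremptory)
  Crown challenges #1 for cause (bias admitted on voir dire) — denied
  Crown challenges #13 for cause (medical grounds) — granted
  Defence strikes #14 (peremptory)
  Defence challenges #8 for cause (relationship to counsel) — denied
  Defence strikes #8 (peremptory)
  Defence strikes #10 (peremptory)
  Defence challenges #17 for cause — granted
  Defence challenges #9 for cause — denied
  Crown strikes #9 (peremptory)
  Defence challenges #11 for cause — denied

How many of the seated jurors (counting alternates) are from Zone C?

Removed: #8, #9, #10, #13, #14, #17, #20.
Seated (10 incl. alternates): #1, #2, #3, #4, #5, #6, #7, #11, #12, #15.
Of those, in Zone C: #3, #4, #6, #15 → 4.

4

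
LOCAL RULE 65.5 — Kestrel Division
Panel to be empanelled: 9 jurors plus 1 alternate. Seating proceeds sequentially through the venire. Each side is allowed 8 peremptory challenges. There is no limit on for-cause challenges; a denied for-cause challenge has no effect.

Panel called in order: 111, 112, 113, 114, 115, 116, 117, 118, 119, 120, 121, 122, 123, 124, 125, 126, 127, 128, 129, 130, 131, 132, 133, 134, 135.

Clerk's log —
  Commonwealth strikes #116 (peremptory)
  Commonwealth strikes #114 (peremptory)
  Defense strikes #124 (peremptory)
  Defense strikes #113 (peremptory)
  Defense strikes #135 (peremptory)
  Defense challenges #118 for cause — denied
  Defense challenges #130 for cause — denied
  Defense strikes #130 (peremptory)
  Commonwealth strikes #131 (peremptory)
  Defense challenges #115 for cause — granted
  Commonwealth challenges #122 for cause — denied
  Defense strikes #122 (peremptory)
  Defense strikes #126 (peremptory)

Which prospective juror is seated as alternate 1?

Removed: #113, #114, #115, #116, #122, #124, #126, #130, #131, #135. (#118 stays — for-cause denied.)
Seating in order: seats 1–9 → #111, #112, #117, #118, #119, #120, #121, #123, #125; alternates → #127.
So alternate 1 is #127.

127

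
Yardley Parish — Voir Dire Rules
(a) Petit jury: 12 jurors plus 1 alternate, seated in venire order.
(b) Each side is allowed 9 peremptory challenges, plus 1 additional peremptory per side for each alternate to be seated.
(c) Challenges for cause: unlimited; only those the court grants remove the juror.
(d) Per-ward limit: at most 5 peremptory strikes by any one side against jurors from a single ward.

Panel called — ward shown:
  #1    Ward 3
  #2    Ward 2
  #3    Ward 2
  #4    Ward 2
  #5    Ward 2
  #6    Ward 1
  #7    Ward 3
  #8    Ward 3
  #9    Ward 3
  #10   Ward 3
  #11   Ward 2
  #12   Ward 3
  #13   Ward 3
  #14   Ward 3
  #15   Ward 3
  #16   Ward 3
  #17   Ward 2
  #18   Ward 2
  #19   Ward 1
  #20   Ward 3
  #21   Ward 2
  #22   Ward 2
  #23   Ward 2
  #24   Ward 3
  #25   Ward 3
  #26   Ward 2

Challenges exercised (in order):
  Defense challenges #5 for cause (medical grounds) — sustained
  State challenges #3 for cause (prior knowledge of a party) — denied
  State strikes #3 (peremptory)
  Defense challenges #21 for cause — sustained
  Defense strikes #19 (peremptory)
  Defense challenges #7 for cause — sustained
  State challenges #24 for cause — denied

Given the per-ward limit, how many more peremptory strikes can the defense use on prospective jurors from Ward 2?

Defense peremptories so far: #19 — 1 of 10 used, 9 left overall.
Against Ward 2: none yet — per-ward cap 5 leaves 5.
Binding limit: min(9, 5) = 5.

5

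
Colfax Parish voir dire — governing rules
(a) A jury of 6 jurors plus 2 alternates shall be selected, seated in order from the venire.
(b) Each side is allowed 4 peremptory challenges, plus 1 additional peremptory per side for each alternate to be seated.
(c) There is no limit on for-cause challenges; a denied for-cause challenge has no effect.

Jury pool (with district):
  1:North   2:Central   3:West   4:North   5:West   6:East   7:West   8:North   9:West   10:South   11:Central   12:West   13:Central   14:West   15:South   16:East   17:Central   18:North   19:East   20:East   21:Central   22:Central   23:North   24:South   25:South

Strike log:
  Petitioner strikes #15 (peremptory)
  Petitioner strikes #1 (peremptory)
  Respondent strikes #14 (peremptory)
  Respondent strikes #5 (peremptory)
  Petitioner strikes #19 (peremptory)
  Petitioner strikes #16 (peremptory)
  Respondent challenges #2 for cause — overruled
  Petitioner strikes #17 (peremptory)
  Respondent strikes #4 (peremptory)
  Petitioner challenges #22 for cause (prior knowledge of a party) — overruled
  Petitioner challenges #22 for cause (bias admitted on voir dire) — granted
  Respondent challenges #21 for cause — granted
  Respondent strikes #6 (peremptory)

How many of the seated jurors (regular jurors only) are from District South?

Removed: #1, #4, #5, #6, #14, #15, #16, #17, #19, #21, #22.
Seated jurors 1–6: #2, #3, #7, #8, #9, #10 (alternates #11, #12 not counted).
Of those, in District South: #10 → 1.

1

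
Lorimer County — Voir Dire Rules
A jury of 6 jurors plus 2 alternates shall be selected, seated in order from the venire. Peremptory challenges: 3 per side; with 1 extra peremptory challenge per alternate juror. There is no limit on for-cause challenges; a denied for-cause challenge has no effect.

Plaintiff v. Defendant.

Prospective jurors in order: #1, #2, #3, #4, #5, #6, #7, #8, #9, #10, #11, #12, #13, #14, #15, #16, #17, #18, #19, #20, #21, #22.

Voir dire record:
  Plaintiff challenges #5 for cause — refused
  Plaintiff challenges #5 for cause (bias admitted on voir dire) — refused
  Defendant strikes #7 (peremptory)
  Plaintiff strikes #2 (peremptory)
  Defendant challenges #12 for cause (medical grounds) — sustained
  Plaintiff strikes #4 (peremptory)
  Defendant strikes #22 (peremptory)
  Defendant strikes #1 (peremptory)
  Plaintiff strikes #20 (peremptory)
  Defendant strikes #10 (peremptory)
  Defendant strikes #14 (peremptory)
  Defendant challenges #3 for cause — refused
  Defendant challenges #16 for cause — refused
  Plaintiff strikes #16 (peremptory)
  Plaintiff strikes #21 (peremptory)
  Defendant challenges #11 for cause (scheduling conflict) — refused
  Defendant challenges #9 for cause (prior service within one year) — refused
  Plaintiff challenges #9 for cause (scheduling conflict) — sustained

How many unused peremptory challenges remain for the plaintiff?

Plaintiff allotment: 3 base + 1 × 2 alternates = 5.
Plaintiff peremptories used: #2, #4, #20, #16, #21 — 5 (for-cause on #5, #5, #9 don't count).
Remaining: 5 − 5 = 0.

0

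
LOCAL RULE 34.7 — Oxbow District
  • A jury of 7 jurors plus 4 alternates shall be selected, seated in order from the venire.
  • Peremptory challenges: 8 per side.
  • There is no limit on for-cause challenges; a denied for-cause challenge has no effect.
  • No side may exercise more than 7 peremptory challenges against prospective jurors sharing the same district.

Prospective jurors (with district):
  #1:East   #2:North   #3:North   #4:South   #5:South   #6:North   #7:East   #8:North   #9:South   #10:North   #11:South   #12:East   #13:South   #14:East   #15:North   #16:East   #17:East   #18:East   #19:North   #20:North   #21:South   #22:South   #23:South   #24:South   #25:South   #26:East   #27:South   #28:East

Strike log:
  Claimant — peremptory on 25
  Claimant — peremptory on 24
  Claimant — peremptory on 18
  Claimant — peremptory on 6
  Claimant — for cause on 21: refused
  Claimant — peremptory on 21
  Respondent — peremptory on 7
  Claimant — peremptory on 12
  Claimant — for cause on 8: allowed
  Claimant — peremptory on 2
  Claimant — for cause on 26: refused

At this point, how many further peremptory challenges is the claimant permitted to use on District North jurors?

Claimant peremptories so far: #25, #24, #18, #6, #21, #12, #2 — 7 of 8 used, 1 left overall.
Against District North: #6, #2 — 2 used; per-district cap 7 leaves 5.
Binding limit: min(1, 5) = 1.

1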